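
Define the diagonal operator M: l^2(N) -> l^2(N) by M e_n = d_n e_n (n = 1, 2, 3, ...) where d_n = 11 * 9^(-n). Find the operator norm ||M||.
||M|| = 11/9 (attained at n = 1)

For M diagonal, ||M|| = sup_n |d_n|. The sequence d_n = 11 * 9^(-n) is positive and strictly decreasing (ratio 9^(-1) < 1), so the supremum is d_1 = 11/9. Hence ||M|| = 11/9.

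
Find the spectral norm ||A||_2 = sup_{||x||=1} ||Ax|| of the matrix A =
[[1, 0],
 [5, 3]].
||A||_2 = sqrt((35 + sqrt(1189))/2) ≈ 5.8941 (= sqrt(largest eigenvalue of A^T A))

||A||_2 = sigma_max(A) = sqrt(lambda_max(A^T A)). Form the symmetric matrix M = A^T A =
[[26, 15],
 [15, 9]].
Its characteristic polynomial (trace, determinant of M give the coefficients) is
  p(λ) = det(λ I - M) = λ^2 - 35λ + 9.
For λ^2 - 35λ + 9 the discriminant is 1189. It is nonnegative but not a perfect square, so the roots are real and irrational: λ = (35 ± sqrt(1189))/2 ≈ 34.7409, 0.2591.
So the eigenvalues of A^T A are ≈ 0.2591, 34.7409 (all ≥ 0, as they must be for A^T A). The largest is λ_max = (35 + sqrt(1189))/2 ≈ 34.7409, hence ||A||_2 = sqrt(λ_max) = sqrt((35 + sqrt(1189))/2) ≈ 5.8941.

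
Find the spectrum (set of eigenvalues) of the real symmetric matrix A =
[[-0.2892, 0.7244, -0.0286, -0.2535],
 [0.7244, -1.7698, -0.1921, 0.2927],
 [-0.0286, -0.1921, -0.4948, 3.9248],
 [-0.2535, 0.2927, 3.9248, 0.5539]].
sigma(A) ≈ {-4, -2, 0, 4}

A is real symmetric, so its spectrum consists of real eigenvalues. Expanding the characteristic polynomial of the displayed matrix gives
  det(λ I - A) = p(λ) = λ^4 + (2)λ^3 + (-16)λ^2 + (-32)λ + (0).
Solving p(λ) = 0 yields eigenvalues ≈ -4, -2, 0, 4. (A is shown rounded to 4 decimals, so these recover the underlying integer eigenvalues to within that precision.)
Verification: the trace of A = -2 equals the sum of eigenvalues -2, and det(A) ≈ -0.0006 matches the eigenvalue product 0.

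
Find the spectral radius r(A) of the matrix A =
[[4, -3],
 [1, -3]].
r(A) = (1 + sqrt(37))/2 ≈ 3.5414

The eigenvalues of A are the roots of its characteristic polynomial. With M = A (coefficients from the trace and determinant):
  p(λ) = det(λ I - M) = λ^2 - λ - 9.
For λ^2 - λ - 9 the discriminant is 37. It is nonnegative but not a perfect square, so the roots are real and irrational: λ = (1 ± sqrt(37))/2 ≈ 3.5414, -2.5414.
Thus the eigenvalues (to 4 decimals) are 3.5414 (modulus 3.5414); -2.5414 (modulus 2.5414). The spectral radius is the largest modulus: r(A) = (1 + sqrt(37))/2 ≈ 3.5414. (Cross-check: r(A) ≤ ||A||_2 ≈ 5.7016; equality holds whenever A is normal, though it can also hold for some non-normal A.)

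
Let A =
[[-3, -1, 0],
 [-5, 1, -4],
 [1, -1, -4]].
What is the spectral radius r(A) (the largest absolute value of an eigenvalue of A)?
r(A) = (2 + sqrt(52))/2 ≈ 4.6056

The eigenvalues of A are the roots of its characteristic polynomial. With M = A (coefficients from the trace, the sum of principal 2x2 minors, and det A):
  p(λ) = det(λ I - M) = λ^3 + 6λ^2 - 4λ - 48.
By the rational root theorem any rational root is an integer divisor of 48. Testing λ = -4: p(-4) = -64 + 96 + 16 - 48 = 0, so λ = -4 is a root. Dividing out (λ + 4) leaves p(λ) = (λ + 4)(λ^2 + 2λ - 12). For λ^2 + 2λ - 12 the discriminant is 52. It is nonnegative but not a perfect square, so the roots are real and irrational: λ = (-2 ± sqrt(52))/2 ≈ 2.6056, -4.6056.
Thus the eigenvalues (to 4 decimals) are 2.6056 (modulus 2.6056); -4.6056 (modulus 4.6056); -4 (modulus 4). The spectral radius is the largest modulus: r(A) = (2 + sqrt(52))/2 ≈ 4.6056. (Cross-check: r(A) ≤ ||A||_2 ≈ 7.0481; equality holds whenever A is normal, though it can also hold for some non-normal A.)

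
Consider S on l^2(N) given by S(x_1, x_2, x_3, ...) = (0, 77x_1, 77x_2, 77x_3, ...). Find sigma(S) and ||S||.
sigma(S) = closed disk {z in C : |z| ≤ 77}; ||S|| = 77

Note S = 77·U where U is the unit right shift (U x)_k = x_{k-1} (with x_0 := 0); so ||S|| = 77||U|| and sigma(S) = 77·sigma(U). ||S x||^2 = sum_{k≥1} |77x_k|^2 = 5929||x||^2, so ||S|| = 77 and sigma(S) ⊂ {|z| ≤ 77}. For any |lambda| < 77, the equation (S - lambda I) x = 0 forces x_1 = 0, then 77x_k = lambda x_{k+1} ⇒ x = 0, so S has no eigenvalues. But (S - lambda I) is not surjective for |lambda| < 77: solving (S - lambda I) x = e_1 would require x_n proportional to (lambda/77)^(-n), which is not in l^2. So every |lambda| < 77 lies in the residual spectrum. The boundary |lambda| = 77 is in the approximate point spectrum (the spectrum is closed). Hence sigma(S) is the closed disk of radius 77.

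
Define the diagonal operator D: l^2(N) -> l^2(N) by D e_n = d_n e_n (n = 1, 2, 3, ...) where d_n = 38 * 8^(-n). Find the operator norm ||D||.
||D|| = 19/4 (attained at n = 1)

For D diagonal, ||D|| = sup_n |d_n|. The sequence d_n = 38 * 8^(-n) is positive and strictly decreasing (ratio 8^(-1) < 1), so the supremum is d_1 = 38/8 = 19/4. Hence ||D|| = 19/4.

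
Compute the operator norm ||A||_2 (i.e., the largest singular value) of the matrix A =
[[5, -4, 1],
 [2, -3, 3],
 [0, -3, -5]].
||A||_2 ≈ 7.6926 (= sqrt(largest eigenvalue of A^T A))

||A||_2 = sigma_max(A) = sqrt(lambda_max(A^T A)). Form the symmetric matrix M = A^T A =
[[29, -26, 11],
 [-26, 34, 2],
 [11, 2, 35]].
Its characteristic polynomial (trace, sum of principal 2x2 minors, determinant of M give the coefficients) is
  p(λ) = det(λ I - M) = λ^3 - 98λ^2 + 2390λ - 5476.
No integer candidate from the rational root theorem (±divisors of 5476) is a root, so the roots are irrational. The cubic discriminant is Δ = 1912422240 > 0, so there are three distinct real roots. p(2) = -1080 and p(3) = 839 have opposite signs, so a root lies in (2, 3); Newton's method refines it to λ ≈ 2.5511. p(36) = 212 and p(37) = -555 have opposite signs, so a root lies in (36, 37); Newton's method refines it to λ ≈ 36.2735. p(59) = -225 and p(60) = 1124 have opposite signs, so a root lies in (59, 60); Newton's method refines it to λ ≈ 59.1754. Check (Vieta): the three roots sum to 98, matching tr M = 98.
So the eigenvalues of A^T A are ≈ 2.5511, 36.2735, 59.1754 (all ≥ 0, as they must be for A^T A). The largest is λ_max ≈ 59.1754, hence ||A||_2 = sqrt(λ_max) ≈ 7.6926.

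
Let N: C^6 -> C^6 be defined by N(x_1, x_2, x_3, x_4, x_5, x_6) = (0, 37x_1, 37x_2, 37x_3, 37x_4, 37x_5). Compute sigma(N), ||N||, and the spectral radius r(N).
sigma(N) = {0}; ||N|| = 37; r(N) = 0. (N is nilpotent with N^6 = 0.)

On C^6, N is a strictly lower-triangular matrix with 37 on the subdiagonal and zeros elsewhere, so its characteristic polynomial is lambda^6 and every eigenvalue is 0: sigma(N) = {0}. For the operator norm, N e_i = 37e_{i+1} for i = 1, ..., 5 and N e_6 = 0, so the singular values of N are 37 (with multiplicity 5) and 0; hence ||N|| = 37. The spectral radius r(N) = max|lambda| = 0. Note ||N|| > r(N) — characteristic of non-normal nilpotent operators. Indeed N^6 = 0.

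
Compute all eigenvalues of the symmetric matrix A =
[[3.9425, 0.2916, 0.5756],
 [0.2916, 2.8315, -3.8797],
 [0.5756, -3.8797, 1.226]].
sigma(A) ≈ {-2, 4, 6}

A is real symmetric, so its spectrum consists of real eigenvalues. Expanding the characteristic polynomial of the displayed matrix gives
  det(λ I - A) = p(λ) = λ^3 + (-8)λ^2 + (4)λ + (48.0015).
Solving p(λ) = 0 yields eigenvalues ≈ -2, 4, 6. (A is shown rounded to 4 decimals, so these recover the underlying integer eigenvalues to within that precision.)
Verification: the trace of A = 8 equals the sum of eigenvalues 8, and det(A) ≈ -48.0015 matches the eigenvalue product -48.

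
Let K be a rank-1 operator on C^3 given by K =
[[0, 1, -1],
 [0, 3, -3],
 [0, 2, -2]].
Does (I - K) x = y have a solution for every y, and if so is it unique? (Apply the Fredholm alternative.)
(I - K) is singular (det(I - K) = 0, i.e. 1 ∈ sigma(K)). (I - K) x = y is solvable iff y ⊥ ker((I - K)^*) = span{(0, 1, -1)}, i.e. iff y_2 - y_3 = 0. When solvable, the solutions are x = y + c·(1, 3, 2), c arbitrary (ker(I - K) = span{(1, 3, 2)}, dimension 1).

K has rank 1, so it is an outer product K = u v^T: every row of K is a multiple of one row vector. Reading off the entries, u = (1, 3, 2) and v = (0, 1, -1) (row i of K equals u_i·v^T). A rank-one matrix u v^T satisfies K u = u (v·u) and kills the (2)-dimensional subspace v^⊥, so its characteristic polynomial is lambda^2 (lambda - v·u) with v·u = tr K = 1. Hence the eigenvalues of I - K are 1 (multiplicity 2) and 1 - (1) = 0, so det(I - K) = 0. (Direct check: I - K =
[[1, -1, 1],
 [0, -2, 3],
 [0, -2, 3]]
has determinant 0.) So 1 is an eigenvalue of K and (I - K) is not invertible. The finite-dimensional Fredholm alternative says: either (I - K) is invertible, or ker(I - K) ≠ {0} and then range(I - K) = ker((I - K)^*)^⊥, with dim ker(I - K) = dim ker((I - K)^*). We are in the second case, so we need both kernels. Kernel of I - K: (I - K) u = u - u (v·u) = u - u = 0, so ker(I - K) = span{u} = span{(1, 3, 2)} (it is exactly 1-dimensional because rank(I - K) = 2). Kernel of the adjoint: K is real, so (I - K)^* = I - K^T = I - v u^T, and (I - v u^T) v = v - v (u·v) = 0; hence ker((I - K)^*) = span{v} = span{(0, 1, -1)}. Therefore (I - K) x = y is solvable iff <y, v> = 0, i.e. iff y_2 - y_3 = 0. When this holds, K y = u (v·y) = 0, so (I - K) y = y and x = y is a particular solution; the full solution set is the line x = y + c·u = y + c·(1, 3, 2), c ∈ C.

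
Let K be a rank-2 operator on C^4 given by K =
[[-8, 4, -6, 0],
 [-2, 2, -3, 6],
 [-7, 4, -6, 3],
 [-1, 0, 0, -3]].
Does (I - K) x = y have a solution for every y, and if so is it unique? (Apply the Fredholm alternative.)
(I - K) is invertible (det(I - K) = 50 ≠ 0), so for every y in C^4 the equation (I - K) x = y has a unique solution.

K has rank 2 and factors as K = U V^T = u1 v1^T + u2 v2^T with u1 = (-2, -1, -2, 0), v1 = (3, -2, 3, -3), u2 = (-2, 1, -1, -1), v2 = (1, 0, 0, 3) (multiplying out reproduces the displayed K). The nonzero eigenvalues of U V^T coincide with those of the 2 x 2 matrix G = V^T U = [[v1·u1, v1·u2], [v2·u1, v2·u2]] = [[-10, -8], [-2, -5]], and by the Sylvester determinant identity det(I_4 - U V^T) = det(I_2 - V^T U) = det([[11, 8], [2, 6]]) = (11)(6) - (8)(2) = 50. (Direct check: I - K =
[[9, -4, 6, 0],
 [2, -1, 3, -6],
 [7, -4, 7, -3],
 [1, 0, 0, 4]]
has determinant 50.) The finite-dimensional Fredholm alternative says: either (I - K) is invertible, or ker(I - K) ≠ {0} and then range(I - K) = ker((I - K)^*)^⊥, with dim ker(I - K) = dim ker((I - K)^*). Since det(I - K) ≠ 0, 1 is not an eigenvalue of K and ker(I - K) = {0}, so we are in the first case: for every y there is a unique x = (I - K)^(-1) y. (Explicitly, by the Woodbury identity, (I - U V^T)^(-1) = I + U (I_2 - G)^(-1) V^T.)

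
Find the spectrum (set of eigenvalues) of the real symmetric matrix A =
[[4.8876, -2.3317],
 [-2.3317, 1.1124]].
sigma(A) ≈ {0, 6}

A is real symmetric, so its spectrum consists of real eigenvalues. Expanding the characteristic polynomial of the displayed matrix gives
  det(λ I - A) = p(λ) = λ^2 + (-6)λ + (0).
Solving p(λ) = 0 yields eigenvalues ≈ 0, 6. (A is shown rounded to 4 decimals, so these recover the underlying integer eigenvalues to within that precision.)
Verification: the trace of A = 6 equals the sum of eigenvalues 6, and det(A) ≈ 0.0001 matches the eigenvalue product 0.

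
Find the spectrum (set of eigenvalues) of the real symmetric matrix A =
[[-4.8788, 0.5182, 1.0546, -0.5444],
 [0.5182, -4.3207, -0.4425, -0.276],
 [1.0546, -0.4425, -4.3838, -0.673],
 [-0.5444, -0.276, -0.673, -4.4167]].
sigma(A) ≈ {-6, -5, -4, -3}

A is real symmetric, so its spectrum consists of real eigenvalues. Expanding the characteristic polynomial of the displayed matrix gives
  det(λ I - A) = p(λ) = λ^4 + (18)λ^3 + (119)λ^2 + (342)λ + (360).
Solving p(λ) = 0 yields eigenvalues ≈ -6, -5, -4, -3. (A is shown rounded to 4 decimals, so these recover the underlying integer eigenvalues to within that precision.)
Verification: the trace of A = -18 equals the sum of eigenvalues -18, and det(A) ≈ 359.9993 matches the eigenvalue product 360.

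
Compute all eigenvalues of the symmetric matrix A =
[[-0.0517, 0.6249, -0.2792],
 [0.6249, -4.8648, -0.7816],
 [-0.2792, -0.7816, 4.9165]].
sigma(A) ≈ {-5, 0, 5}

A is real symmetric, so its spectrum consists of real eigenvalues. Expanding the characteristic polynomial of the displayed matrix gives
  det(λ I - A) = p(λ) = λ^3 + (0)λ^2 + (-25)λ + (0).
Solving p(λ) = 0 yields eigenvalues ≈ -5, 0, 5. (A is shown rounded to 4 decimals, so these recover the underlying integer eigenvalues to within that precision.)
Verification: the trace of A = 0 equals the sum of eigenvalues 0, and det(A) ≈ 0.0002 matches the eigenvalue product 0.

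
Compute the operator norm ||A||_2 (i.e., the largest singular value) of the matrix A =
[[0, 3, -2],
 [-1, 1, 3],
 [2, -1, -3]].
||A||_2 ≈ 5.0966 (= sqrt(largest eigenvalue of A^T A))

||A||_2 = sigma_max(A) = sqrt(lambda_max(A^T A)). Form the symmetric matrix M = A^T A =
[[5, -3, -9],
 [-3, 11, 0],
 [-9, 0, 22]].
Its characteristic polynomial (trace, sum of principal 2x2 minors, determinant of M give the coefficients) is
  p(λ) = det(λ I - M) = λ^3 - 38λ^2 + 317λ - 121.
No integer candidate from the rational root theorem (±divisors of 121) is a root, so the roots are irrational. The cubic discriminant is Δ = 16968897 > 0, so there are three distinct real roots. p(0) = -121 and p(1) = 159 have opposite signs, so a root lies in (0, 1); Newton's method refines it to λ ≈ 0.4008. p(11) = 99 and p(12) = -61 have opposite signs, so a root lies in (11, 12); Newton's method refines it to λ ≈ 11.6237. p(25) = -321 and p(26) = 9 have opposite signs, so a root lies in (25, 26); Newton's method refines it to λ ≈ 25.9755. Check (Vieta): the three roots sum to 38, matching tr M = 38.
So the eigenvalues of A^T A are ≈ 0.4008, 11.6237, 25.9755 (all ≥ 0, as they must be for A^T A). The largest is λ_max ≈ 25.9755, hence ||A||_2 = sqrt(λ_max) ≈ 5.0966.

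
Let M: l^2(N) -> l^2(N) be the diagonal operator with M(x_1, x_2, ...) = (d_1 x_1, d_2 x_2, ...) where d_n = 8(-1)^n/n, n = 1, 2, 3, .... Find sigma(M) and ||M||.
sigma(M) = {8(-1)^n/n : n ≥ 1} ∪ {0}; ||M|| = 8

A bounded diagonal operator on l^2 with diagonal entries d_n has spectrum equal to the closure of {d_n : n ≥ 1}: every d_n is an eigenvalue (with eigenvector e_n), so {d_n} ⊂ sigma(M); the spectrum is closed, so its closure is too; and for lambda not in the closure, (M - lambda I) has bounded inverse (the diagonal entries 1/(d_n - lambda) are bounded). For our sequence d_n = 8(-1)^n/n, n = 1, 2, 3, ...:
  - {d_n} = {8(-1)^n/n : n ≥ 1}; the only limit point is 0
  - closure = {8(-1)^n/n : n ≥ 1} ∪ {0}
For the norm: a diagonal operator has ||M|| = sup_n |d_n|. Here |d_n| = 8/n is decreasing, so sup_n |d_n| = |d_1| = 8. So ||M|| = 8.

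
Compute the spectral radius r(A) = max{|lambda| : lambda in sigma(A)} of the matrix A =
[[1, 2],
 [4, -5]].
r(A) = (4 + sqrt(68))/2 ≈ 6.1231

The eigenvalues of A are the roots of its characteristic polynomial. With M = A (coefficients from the trace and determinant):
  p(λ) = det(λ I - M) = λ^2 + 4λ - 13.
For λ^2 + 4λ - 13 the discriminant is 68. It is nonnegative but not a perfect square, so the roots are real and irrational: λ = (-4 ± sqrt(68))/2 ≈ 2.1231, -6.1231.
Thus the eigenvalues (to 4 decimals) are 2.1231 (modulus 2.1231); -6.1231 (modulus 6.1231). The spectral radius is the largest modulus: r(A) = (4 + sqrt(68))/2 ≈ 6.1231. (Cross-check: r(A) ≤ ||A||_2 ≈ 6.4787; equality holds whenever A is normal, though it can also hold for some non-normal A.)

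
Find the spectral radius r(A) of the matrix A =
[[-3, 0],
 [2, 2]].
r(A) = 3

The eigenvalues of A are the roots of its characteristic polynomial. With M = A (coefficients from the trace and determinant):
  p(λ) = det(λ I - M) = λ^2 + λ - 6.
For λ^2 + λ - 6 the discriminant is 25. It is a perfect square (5^2), so the roots are rational: λ = (-1 ± 5)/2 = 2, -3.
Thus the eigenvalues (to 4 decimals) are 2 (modulus 2); -3 (modulus 3). The spectral radius is the largest modulus: r(A) = 3. (Cross-check: r(A) ≤ ||A||_2 ≈ 3.8106; equality holds whenever A is normal, though it can also hold for some non-normal A.)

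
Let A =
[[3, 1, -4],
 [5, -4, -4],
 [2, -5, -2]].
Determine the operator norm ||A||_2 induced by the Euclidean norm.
||A||_2 ≈ 9.7744 (= sqrt(largest eigenvalue of A^T A))

||A||_2 = sigma_max(A) = sqrt(lambda_max(A^T A)). Form the symmetric matrix M = A^T A =
[[38, -27, -36],
 [-27, 42, 22],
 [-36, 22, 36]].
Its characteristic polynomial (trace, sum of principal 2x2 minors, determinant of M give the coefficients) is
  p(λ) = det(λ I - M) = λ^3 - 116λ^2 + 1967λ - 1156.
No integer candidate from the rational root theorem (±divisors of 1156) is a root, so the roots are irrational. The cubic discriminant is Δ = 19114608132 > 0, so there are three distinct real roots. p(0) = -1156 and p(1) = 696 have opposite signs, so a root lies in (0, 1); Newton's method refines it to λ ≈ 0.6095. p(19) = 1200 and p(20) = -216 have opposite signs, so a root lies in (19, 20); Newton's method refines it to λ ≈ 19.8525. p(95) = -3816 and p(96) = 3356 have opposite signs, so a root lies in (95, 96); Newton's method refines it to λ ≈ 95.538. Check (Vieta): the three roots sum to 116, matching tr M = 116.
So the eigenvalues of A^T A are ≈ 0.6095, 19.8525, 95.538 (all ≥ 0, as they must be for A^T A). The largest is λ_max ≈ 95.538, hence ||A||_2 = sqrt(λ_max) ≈ 9.7744.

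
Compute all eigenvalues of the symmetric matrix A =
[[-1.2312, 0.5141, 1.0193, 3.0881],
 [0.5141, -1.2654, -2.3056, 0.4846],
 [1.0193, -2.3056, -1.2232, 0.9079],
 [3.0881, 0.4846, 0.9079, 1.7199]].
sigma(A) ≈ {-4, -3, 1, 4}

A is real symmetric, so its spectrum consists of real eigenvalues. Expanding the characteristic polynomial of the displayed matrix gives
  det(λ I - A) = p(λ) = λ^4 + (2)λ^3 + (-19)λ^2 + (-32)λ + (48).
Solving p(λ) = 0 yields eigenvalues ≈ -4, -3, 1, 4. (A is shown rounded to 4 decimals, so these recover the underlying integer eigenvalues to within that precision.)
Verification: the trace of A = -2 equals the sum of eigenvalues -2, and det(A) ≈ 47.9990 matches the eigenvalue product 48.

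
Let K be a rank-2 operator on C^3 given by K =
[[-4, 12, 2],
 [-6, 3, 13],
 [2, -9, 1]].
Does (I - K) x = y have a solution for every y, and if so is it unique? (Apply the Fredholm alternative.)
(I - K) is invertible (det(I - K) = 173 ≠ 0), so for every y in C^3 the equation (I - K) x = y has a unique solution.

K has rank 2 and factors as K = U V^T = u1 v1^T + u2 v2^T with u1 = (2, -2, -2), v1 = (0, 3, -2), u2 = (-2, -3, 1), v2 = (2, -3, -3) (multiplying out reproduces the displayed K). The nonzero eigenvalues of U V^T coincide with those of the 2 x 2 matrix G = V^T U = [[v1·u1, v1·u2], [v2·u1, v2·u2]] = [[-2, -11], [16, 2]], and by the Sylvester determinant identity det(I_3 - U V^T) = det(I_2 - V^T U) = det([[3, 11], [-16, -1]]) = (3)(-1) - (11)(-16) = 173. (Direct check: I - K =
[[5, -12, -2],
 [6, -2, -13],
 [-2, 9, 0]]
has determinant 173.) The finite-dimensional Fredholm alternative says: either (I - K) is invertible, or ker(I - K) ≠ {0} and then range(I - K) = ker((I - K)^*)^⊥, with dim ker(I - K) = dim ker((I - K)^*). Since det(I - K) ≠ 0, 1 is not an eigenvalue of K and ker(I - K) = {0}, so we are in the first case: for every y there is a unique x = (I - K)^(-1) y. (Explicitly, by the Woodbury identity, (I - U V^T)^(-1) = I + U (I_2 - G)^(-1) V^T.)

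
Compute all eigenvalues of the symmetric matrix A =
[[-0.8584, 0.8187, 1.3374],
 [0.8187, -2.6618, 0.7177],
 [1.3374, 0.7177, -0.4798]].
sigma(A) ≈ {-3, -2, 1}

A is real symmetric, so its spectrum consists of real eigenvalues. Expanding the characteristic polynomial of the displayed matrix gives
  det(λ I - A) = p(λ) = λ^3 + (4)λ^2 + (1)λ + (-6).
Solving p(λ) = 0 yields eigenvalues ≈ -3, -2, 1. (A is shown rounded to 4 decimals, so these recover the underlying integer eigenvalues to within that precision.)
Verification: the trace of A = -4 equals the sum of eigenvalues -4, and det(A) ≈ 6.0001 matches the eigenvalue product 6.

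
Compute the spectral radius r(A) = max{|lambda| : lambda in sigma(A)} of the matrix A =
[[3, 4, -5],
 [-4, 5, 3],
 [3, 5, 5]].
r(A) ≈ 9.074

The eigenvalues of A are the roots of its characteristic polynomial. With M = A (coefficients from the trace, the sum of principal 2x2 minors, and det A):
  p(λ) = det(λ I - M) = λ^3 - 13λ^2 + 71λ - 321.
No integer candidate from the rational root theorem (±divisors of 321) is a root, so the roots are irrational. The cubic discriminant is Δ = -849676 < 0, so there is one real root and a complex-conjugate pair. p(9) = -6 and p(10) = 89 have opposite signs, so a root lies in (9, 10); Newton's method refines it to λ ≈ 9.074. Dividing out (λ - (9.074)) leaves approximately λ^2 - 3.926λ + 35.3757. For λ^2 - 3.926λ + 35.3757 the discriminant is -126.0894. It is negative, so the remaining roots are the complex-conjugate pair λ ≈ 1.963 ± 5.6145i. Their product equals the constant term, so |λ|^2 ≈ 35.3757 and |λ| ≈ 5.9477.
Thus the eigenvalues (to 4 decimals) are 9.074 (modulus 9.074); 1.963 ± 5.6145i (modulus 5.9477). The spectral radius is the largest modulus: r(A) ≈ 9.074. (Cross-check: r(A) ≤ ||A||_2 ≈ 9.1066; equality holds whenever A is normal, though it can also hold for some non-normal A.)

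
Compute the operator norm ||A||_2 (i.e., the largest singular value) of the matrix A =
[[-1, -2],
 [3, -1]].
||A||_2 = sqrt((15 + sqrt(29))/2) ≈ 3.1926 (= sqrt(largest eigenvalue of A^T A))

||A||_2 = sigma_max(A) = sqrt(lambda_max(A^T A)). Form the symmetric matrix M = A^T A =
[[10, -1],
 [-1, 5]].
Its characteristic polynomial (trace, determinant of M give the coefficients) is
  p(λ) = det(λ I - M) = λ^2 - 15λ + 49.
For λ^2 - 15λ + 49 the discriminant is 29. It is nonnegative but not a perfect square, so the roots are real and irrational: λ = (15 ± sqrt(29))/2 ≈ 10.1926, 4.8074.
So the eigenvalues of A^T A are ≈ 4.8074, 10.1926 (all ≥ 0, as they must be for A^T A). The largest is λ_max = (15 + sqrt(29))/2 ≈ 10.1926, hence ||A||_2 = sqrt(λ_max) = sqrt((15 + sqrt(29))/2) ≈ 3.1926.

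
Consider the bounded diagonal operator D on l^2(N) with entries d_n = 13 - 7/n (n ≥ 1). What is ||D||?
||D|| = 13

For a diagonal operator on l^2 with entries d_n, ||D|| = sup_n |d_n|. Here d_1 = 6, d_2 = 19/2, ..., and d_n = 13 - 7/n increases monotonically toward 13. All terms lie in [6, 13), so |d_n| = d_n and the supremum is the limit 13, which is not attained by any individual d_n. Hence ||D|| = 13.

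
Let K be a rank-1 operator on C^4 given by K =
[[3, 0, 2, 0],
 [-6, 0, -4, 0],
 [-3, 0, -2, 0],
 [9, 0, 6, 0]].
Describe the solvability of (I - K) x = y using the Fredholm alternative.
(I - K) is singular (det(I - K) = 0, i.e. 1 ∈ sigma(K)). (I - K) x = y is solvable iff y ⊥ ker((I - K)^*) = span{(3, 0, 2, 0)}, i.e. iff 3y_1 + 2y_3 = 0. When solvable, the solutions are x = y + c·(1, -2, -1, 3), c arbitrary (ker(I - K) = span{(1, -2, -1, 3)}, dimension 1).

K has rank 1, so it is an outer product K = u v^T: every row of K is a multiple of one row vector. Reading off the entries, u = (1, -2, -1, 3) and v = (3, 0, 2, 0) (row i of K equals u_i·v^T). A rank-one matrix u v^T satisfies K u = u (v·u) and kills the (3)-dimensional subspace v^⊥, so its characteristic polynomial is lambda^3 (lambda - v·u) with v·u = tr K = 1. Hence the eigenvalues of I - K are 1 (multiplicity 3) and 1 - (1) = 0, so det(I - K) = 0. (Direct check: I - K =
[[-2, 0, -2, 0],
 [6, 1, 4, 0],
 [3, 0, 3, 0],
 [-9, 0, -6, 1]]
has determinant 0.) So 1 is an eigenvalue of K and (I - K) is not invertible. The finite-dimensional Fredholm alternative says: either (I - K) is invertible, or ker(I - K) ≠ {0} and then range(I - K) = ker((I - K)^*)^⊥, with dim ker(I - K) = dim ker((I - K)^*). We are in the second case, so we need both kernels. Kernel of I - K: (I - K) u = u - u (v·u) = u - u = 0, so ker(I - K) = span{u} = span{(1, -2, -1, 3)} (it is exactly 1-dimensional because rank(I - K) = 3). Kernel of the adjoint: K is real, so (I - K)^* = I - K^T = I - v u^T, and (I - v u^T) v = v - v (u·v) = 0; hence ker((I - K)^*) = span{v} = span{(3, 0, 2, 0)}. Therefore (I - K) x = y is solvable iff <y, v> = 0, i.e. iff 3y_1 + 2y_3 = 0. When this holds, K y = u (v·y) = 0, so (I - K) y = y and x = y is a particular solution; the full solution set is the line x = y + c·u = y + c·(1, -2, -1, 3), c ∈ C.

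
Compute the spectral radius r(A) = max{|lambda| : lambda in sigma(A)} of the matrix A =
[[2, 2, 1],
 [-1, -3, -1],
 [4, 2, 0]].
r(A) = sqrt(24)/2 ≈ 2.4495

The eigenvalues of A are the roots of its characteristic polynomial. With M = A (coefficients from the trace, the sum of principal 2x2 minors, and det A):
  p(λ) = det(λ I - M) = λ^3 + λ^2 - 6λ - 6.
By the rational root theorem any rational root is an integer divisor of 6. Testing λ = -1: p(-1) = -1 + 1 + 6 - 6 = 0, so λ = -1 is a root. Dividing out (λ + 1) leaves p(λ) = (λ + 1)(λ^2 - 6). For λ^2 - 6 the discriminant is 24. It is nonnegative but not a perfect square, so the roots are real and irrational: λ = ± sqrt(24)/2 ≈ 2.4495, -2.4495.
Thus the eigenvalues (to 4 decimals) are 2.4495 (modulus 2.4495); -2.4495 (modulus 2.4495); -1 (modulus 1). The spectral radius is the largest modulus: r(A) = sqrt(24)/2 ≈ 2.4495. (Cross-check: r(A) ≤ ||A||_2 ≈ 5.9218; equality holds whenever A is normal, though it can also hold for some non-normal A.)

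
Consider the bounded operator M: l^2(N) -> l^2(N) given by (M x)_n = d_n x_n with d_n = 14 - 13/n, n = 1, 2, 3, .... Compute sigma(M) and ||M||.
sigma(M) = {14 - 13/n : n ≥ 1} ∪ {14}; ||M|| = 14

A bounded diagonal operator on l^2 with diagonal entries d_n has spectrum equal to the closure of {d_n : n ≥ 1}: every d_n is an eigenvalue (with eigenvector e_n), so {d_n} ⊂ sigma(M); the spectrum is closed, so its closure is too; and for lambda not in the closure, (M - lambda I) has bounded inverse (the diagonal entries 1/(d_n - lambda) are bounded). For our sequence d_n = 14 - 13/n, n = 1, 2, 3, ...:
  - {d_n} = {14 - 13/n : n ≥ 1}; the only limit point is 14
  - closure = {14 - 13/n : n ≥ 1} ∪ {14}
For the norm: a diagonal operator has ||M|| = sup_n |d_n|. Here d_n = 14 - 13/n increases monotonically from d_1 = 1 toward 14, with all terms in [1, 14); so sup_n |d_n| = 14 (the supremum is the limit, not attained). So ||M|| = 14.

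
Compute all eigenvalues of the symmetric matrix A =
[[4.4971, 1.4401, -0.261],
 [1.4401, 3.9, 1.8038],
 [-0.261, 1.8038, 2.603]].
sigma(A) ≈ {1, 4, 6}

A is real symmetric, so its spectrum consists of real eigenvalues. Expanding the characteristic polynomial of the displayed matrix gives
  det(λ I - A) = p(λ) = λ^3 + (-11)λ^2 + (34)λ + (-24.001).
Solving p(λ) = 0 yields eigenvalues ≈ 1, 4, 6. (A is shown rounded to 4 decimals, so these recover the underlying integer eigenvalues to within that precision.)
Verification: the trace of A = 11 equals the sum of eigenvalues 11, and det(A) ≈ 24.0010 matches the eigenvalue product 24.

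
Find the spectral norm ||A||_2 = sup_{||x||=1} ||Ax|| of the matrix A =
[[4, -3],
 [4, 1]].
||A||_2 = sqrt((42 + sqrt(740))/2) ≈ 5.8823 (= sqrt(largest eigenvalue of A^T A))

||A||_2 = sigma_max(A) = sqrt(lambda_max(A^T A)). Form the symmetric matrix M = A^T A =
[[32, -8],
 [-8, 10]].
Its characteristic polynomial (trace, determinant of M give the coefficients) is
  p(λ) = det(λ I - M) = λ^2 - 42λ + 256.
For λ^2 - 42λ + 256 the discriminant is 740. It is nonnegative but not a perfect square, so the roots are real and irrational: λ = (42 ± sqrt(740))/2 ≈ 34.6015, 7.3985.
So the eigenvalues of A^T A are ≈ 7.3985, 34.6015 (all ≥ 0, as they must be for A^T A). The largest is λ_max = (42 + sqrt(740))/2 ≈ 34.6015, hence ||A||_2 = sqrt(λ_max) = sqrt((42 + sqrt(740))/2) ≈ 5.8823.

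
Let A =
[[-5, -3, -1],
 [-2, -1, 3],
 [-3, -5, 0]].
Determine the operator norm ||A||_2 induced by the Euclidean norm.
||A||_2 ≈ 8.2791 (= sqrt(largest eigenvalue of A^T A))

||A||_2 = sigma_max(A) = sqrt(lambda_max(A^T A)). Form the symmetric matrix M = A^T A =
[[38, 32, -1],
 [32, 35, 0],
 [-1, 0, 10]].
Its characteristic polynomial (trace, sum of principal 2x2 minors, determinant of M give the coefficients) is
  p(λ) = det(λ I - M) = λ^3 - 83λ^2 + 1035λ - 3025.
No integer candidate from the rational root theorem (±divisors of 3025) is a root, so the roots are irrational. The cubic discriminant is Δ = 456635200 > 0, so there are three distinct real roots. p(4) = -149 and p(5) = 200 have opposite signs, so a root lies in (4, 5); Newton's method refines it to λ ≈ 4.3799. p(10) = 25 and p(11) = -352 have opposite signs, so a root lies in (10, 11); Newton's method refines it to λ ≈ 10.076. p(68) = -2005 and p(69) = 1736 have opposite signs, so a root lies in (68, 69); Newton's method refines it to λ ≈ 68.5441. Check (Vieta): the three roots sum to 83, matching tr M = 83.
So the eigenvalues of A^T A are ≈ 4.3799, 10.076, 68.5441 (all ≥ 0, as they must be for A^T A). The largest is λ_max ≈ 68.5441, hence ||A||_2 = sqrt(λ_max) ≈ 8.2791.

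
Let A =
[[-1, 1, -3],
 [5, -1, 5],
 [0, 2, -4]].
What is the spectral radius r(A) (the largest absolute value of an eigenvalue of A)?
r(A) ≈ 6.9466

The eigenvalues of A are the roots of its characteristic polynomial. With M = A (coefficients from the trace, the sum of principal 2x2 minors, and det A):
  p(λ) = det(λ I - M) = λ^3 + 6λ^2 - 6λ + 4.
No integer candidate from the rational root theorem (±divisors of 4) is a root, so the roots are irrational. The cubic discriminant is Δ = -4320 < 0, so there is one real root and a complex-conjugate pair. p(-7) = -3 and p(-6) = 40 have opposite signs, so a root lies in (-7, -6); Newton's method refines it to λ ≈ -6.9466. Dividing out (λ - (-6.9466)) leaves approximately λ^2 - 0.9466λ + 0.5758. For λ^2 - 0.9466λ + 0.5758 the discriminant is -1.4072. It is negative, so the remaining roots are the complex-conjugate pair λ ≈ 0.4733 ± 0.5931i. Their product equals the constant term, so |λ|^2 ≈ 0.5758 and |λ| ≈ 0.7588.
Thus the eigenvalues (to 4 decimals) are -6.9466 (modulus 6.9466); 0.4733 ± 0.5931i (modulus 0.7588). The spectral radius is the largest modulus: r(A) ≈ 6.9466. (Cross-check: r(A) ≤ ||A||_2 ≈ 8.523; equality holds whenever A is normal, though it can also hold for some non-normal A.)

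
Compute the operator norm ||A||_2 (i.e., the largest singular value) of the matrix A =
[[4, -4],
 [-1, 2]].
||A||_2 = sqrt((37 + sqrt(1305))/2) ≈ 6.0467 (= sqrt(largest eigenvalue of A^T A))

||A||_2 = sigma_max(A) = sqrt(lambda_max(A^T A)). Form the symmetric matrix M = A^T A =
[[17, -18],
 [-18, 20]].
Its characteristic polynomial (trace, determinant of M give the coefficients) is
  p(λ) = det(λ I - M) = λ^2 - 37λ + 16.
For λ^2 - 37λ + 16 the discriminant is 1305. It is nonnegative but not a perfect square, so the roots are real and irrational: λ = (37 ± sqrt(1305))/2 ≈ 36.5624, 0.4376.
So the eigenvalues of A^T A are ≈ 0.4376, 36.5624 (all ≥ 0, as they must be for A^T A). The largest is λ_max = (37 + sqrt(1305))/2 ≈ 36.5624, hence ||A||_2 = sqrt(λ_max) = sqrt((37 + sqrt(1305))/2) ≈ 6.0467.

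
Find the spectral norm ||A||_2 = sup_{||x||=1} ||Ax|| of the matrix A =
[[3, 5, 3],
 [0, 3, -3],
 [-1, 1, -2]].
||A||_2 ≈ 6.6685 (= sqrt(largest eigenvalue of A^T A))

||A||_2 = sigma_max(A) = sqrt(lambda_max(A^T A)). Form the symmetric matrix M = A^T A =
[[10, 14, 11],
 [14, 35, 4],
 [11, 4, 22]].
Its characteristic polynomial (trace, sum of principal 2x2 minors, determinant of M give the coefficients) is
  p(λ) = det(λ I - M) = λ^3 - 67λ^2 + 1007λ - 225.
No integer candidate from the rational root theorem (±divisors of 225) is a root, so the roots are irrational. The cubic discriminant is Δ = 468672464 > 0, so there are three distinct real roots. p(0) = -225 and p(1) = 716 have opposite signs, so a root lies in (0, 1); Newton's method refines it to λ ≈ 0.2268. p(22) = 149 and p(23) = -340 have opposite signs, so a root lies in (22, 23); Newton's method refines it to λ ≈ 22.3046. p(44) = -445 and p(45) = 540 have opposite signs, so a root lies in (44, 45); Newton's method refines it to λ ≈ 44.4686. Check (Vieta): the three roots sum to 67, matching tr M = 67.
So the eigenvalues of A^T A are ≈ 0.2268, 22.3046, 44.4686 (all ≥ 0, as they must be for A^T A). The largest is λ_max ≈ 44.4686, hence ||A||_2 = sqrt(λ_max) ≈ 6.6685.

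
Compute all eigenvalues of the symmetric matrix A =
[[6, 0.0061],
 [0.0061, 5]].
sigma(A) ≈ {5, 6}

A is real symmetric, so its spectrum consists of real eigenvalues. Expanding the characteristic polynomial of the displayed matrix gives
  det(λ I - A) = p(λ) = λ^2 + (-11)λ + (30).
Solving p(λ) = 0 yields eigenvalues ≈ 5, 6. (A is shown rounded to 4 decimals, so these recover the underlying integer eigenvalues to within that precision.)
Verification: the trace of A = 11 equals the sum of eigenvalues 11, and det(A) ≈ 30.0000 matches the eigenvalue product 30.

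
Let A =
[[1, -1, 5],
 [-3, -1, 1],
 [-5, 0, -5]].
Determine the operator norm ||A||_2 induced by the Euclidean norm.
||A||_2 = sqrt((88 + sqrt(2992))/2) ≈ 8.4469 (= sqrt(largest eigenvalue of A^T A))

||A||_2 = sigma_max(A) = sqrt(lambda_max(A^T A)). Form the symmetric matrix M = A^T A =
[[35, 2, 27],
 [2, 2, -6],
 [27, -6, 51]].
Its characteristic polynomial (trace, sum of principal 2x2 minors, determinant of M give the coefficients) is
  p(λ) = det(λ I - M) = λ^3 - 88λ^2 + 1188λ.
The constant term is 0, so λ = 0 is a root. Dividing out λ leaves p(λ) = λ(λ^2 - 88λ + 1188). For λ^2 - 88λ + 1188 the discriminant is 2992. It is nonnegative but not a perfect square, so the roots are real and irrational: λ = (88 ± sqrt(2992))/2 ≈ 71.3496, 16.6504.
So the eigenvalues of A^T A are ≈ 0, 16.6504, 71.3496 (all ≥ 0, as they must be for A^T A). The largest is λ_max = (88 + sqrt(2992))/2 ≈ 71.3496, hence ||A||_2 = sqrt(λ_max) = sqrt((88 + sqrt(2992))/2) ≈ 8.4469.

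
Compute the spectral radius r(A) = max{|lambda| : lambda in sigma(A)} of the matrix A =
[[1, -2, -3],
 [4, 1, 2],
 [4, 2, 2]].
r(A) ≈ 4.8693

The eigenvalues of A are the roots of its characteristic polynomial. With M = A (coefficients from the trace, the sum of principal 2x2 minors, and det A):
  p(λ) = det(λ I - M) = λ^3 - 4λ^2 + 21λ + 14.
No integer candidate from the rational root theorem (±divisors of 14) is a root, so the roots are irrational. The cubic discriminant is Δ = -52864 < 0, so there is one real root and a complex-conjugate pair. p(-1) = -12 and p(0) = 14 have opposite signs, so a root lies in (-1, 0); Newton's method refines it to λ ≈ -0.5905. Dividing out (λ - (-0.5905)) leaves approximately λ^2 - 4.5905λ + 23.7105. For λ^2 - 4.5905λ + 23.7105 the discriminant is -73.7696. It is negative, so the remaining roots are the complex-conjugate pair λ ≈ 2.2952 ± 4.2945i. Their product equals the constant term, so |λ|^2 ≈ 23.7105 and |λ| ≈ 4.8693.
Thus the eigenvalues (to 4 decimals) are -0.5905 (modulus 0.5905); 2.2952 ± 4.2945i (modulus 4.8693). The spectral radius is the largest modulus: r(A) ≈ 4.8693. (Cross-check: r(A) ≤ ||A||_2 ≈ 6.7918; equality holds whenever A is normal, though it can also hold for some non-normal A.)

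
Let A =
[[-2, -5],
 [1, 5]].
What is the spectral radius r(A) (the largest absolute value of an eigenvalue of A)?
r(A) = (3 + sqrt(29))/2 ≈ 4.1926

The eigenvalues of A are the roots of its characteristic polynomial. With M = A (coefficients from the trace and determinant):
  p(λ) = det(λ I - M) = λ^2 - 3λ - 5.
For λ^2 - 3λ - 5 the discriminant is 29. It is nonnegative but not a perfect square, so the roots are real and irrational: λ = (3 ± sqrt(29))/2 ≈ 4.1926, -1.1926.
Thus the eigenvalues (to 4 decimals) are 4.1926 (modulus 4.1926); -1.1926 (modulus 1.1926). The spectral radius is the largest modulus: r(A) = (3 + sqrt(29))/2 ≈ 4.1926. (Cross-check: r(A) ≤ ||A||_2 ≈ 7.3852; equality holds whenever A is normal, though it can also hold for some non-normal A.)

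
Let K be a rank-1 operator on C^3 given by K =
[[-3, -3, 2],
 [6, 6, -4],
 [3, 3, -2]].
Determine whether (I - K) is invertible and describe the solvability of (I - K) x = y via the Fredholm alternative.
(I - K) is singular (det(I - K) = 0, i.e. 1 ∈ sigma(K)). (I - K) x = y is solvable iff y ⊥ ker((I - K)^*) = span{(-3, -3, 2)}, i.e. iff -3y_1 - 3y_2 + 2y_3 = 0. When solvable, the solutions are x = y + c·(1, -2, -1), c arbitrary (ker(I - K) = span{(1, -2, -1)}, dimension 1).

K has rank 1, so it is an outer product K = u v^T: every row of K is a multiple of one row vector. Reading off the entries, u = (1, -2, -1) and v = (-3, -3, 2) (row i of K equals u_i·v^T). A rank-one matrix u v^T satisfies K u = u (v·u) and kills the (2)-dimensional subspace v^⊥, so its characteristic polynomial is lambda^2 (lambda - v·u) with v·u = tr K = 1. Hence the eigenvalues of I - K are 1 (multiplicity 2) and 1 - (1) = 0, so det(I - K) = 0. (Direct check: I - K =
[[4, 3, -2],
 [-6, -5, 4],
 [-3, -3, 3]]
has determinant 0.) So 1 is an eigenvalue of K and (I - K) is not invertible. The finite-dimensional Fredholm alternative says: either (I - K) is invertible, or ker(I - K) ≠ {0} and then range(I - K) = ker((I - K)^*)^⊥, with dim ker(I - K) = dim ker((I - K)^*). We are in the second case, so we need both kernels. Kernel of I - K: (I - K) u = u - u (v·u) = u - u = 0, so ker(I - K) = span{u} = span{(1, -2, -1)} (it is exactly 1-dimensional because rank(I - K) = 2). Kernel of the adjoint: K is real, so (I - K)^* = I - K^T = I - v u^T, and (I - v u^T) v = v - v (u·v) = 0; hence ker((I - K)^*) = span{v} = span{(-3, -3, 2)}. Therefore (I - K) x = y is solvable iff <y, v> = 0, i.e. iff -3y_1 - 3y_2 + 2y_3 = 0. When this holds, K y = u (v·y) = 0, so (I - K) y = y and x = y is a particular solution; the full solution set is the line x = y + c·u = y + c·(1, -2, -1), c ∈ C.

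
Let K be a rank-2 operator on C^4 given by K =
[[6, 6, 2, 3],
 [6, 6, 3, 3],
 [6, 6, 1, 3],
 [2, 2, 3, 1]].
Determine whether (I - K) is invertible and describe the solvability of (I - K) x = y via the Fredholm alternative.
(I - K) is invertible (det(I - K) = -39 ≠ 0), so for every y in C^4 the equation (I - K) x = y has a unique solution.

K has rank 2 and factors as K = U V^T = u1 v1^T + u2 v2^T with u1 = (3, 3, 3, 1), v1 = (2, 2, 1, 1), u2 = (1, 0, 2, -2), v2 = (0, 0, -1, 0) (multiplying out reproduces the displayed K). The nonzero eigenvalues of U V^T coincide with those of the 2 x 2 matrix G = V^T U = [[v1·u1, v1·u2], [v2·u1, v2·u2]] = [[16, 2], [-3, -2]], and by the Sylvester determinant identity det(I_4 - U V^T) = det(I_2 - V^T U) = det([[-15, -2], [3, 3]]) = (-15)(3) - (-2)(3) = -39. (Direct check: I - K =
[[-5, -6, -2, -3],
 [-6, -5, -3, -3],
 [-6, -6, 0, -3],
 [-2, -2, -3, 0]]
has determinant -39.) The finite-dimensional Fredholm alternative says: either (I - K) is invertible, or ker(I - K) ≠ {0} and then range(I - K) = ker((I - K)^*)^⊥, with dim ker(I - K) = dim ker((I - K)^*). Since det(I - K) ≠ 0, 1 is not an eigenvalue of K and ker(I - K) = {0}, so we are in the first case: for every y there is a unique x = (I - K)^(-1) y. (Explicitly, by the Woodbury identity, (I - U V^T)^(-1) = I + U (I_2 - G)^(-1) V^T.)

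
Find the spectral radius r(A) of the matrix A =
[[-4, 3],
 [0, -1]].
r(A) = 4

The eigenvalues of A are the roots of its characteristic polynomial. With M = A (coefficients from the trace and determinant):
  p(λ) = det(λ I - M) = λ^2 + 5λ + 4.
For λ^2 + 5λ + 4 the discriminant is 9. It is a perfect square (3^2), so the roots are rational: λ = (-5 ± 3)/2 = -1, -4.
Thus the eigenvalues (to 4 decimals) are -1 (modulus 1); -4 (modulus 4). The spectral radius is the largest modulus: r(A) = 4. (Cross-check: r(A) ≤ ||A||_2 ≈ 5.0368; equality holds whenever A is normal, though it can also hold for some non-normal A.)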